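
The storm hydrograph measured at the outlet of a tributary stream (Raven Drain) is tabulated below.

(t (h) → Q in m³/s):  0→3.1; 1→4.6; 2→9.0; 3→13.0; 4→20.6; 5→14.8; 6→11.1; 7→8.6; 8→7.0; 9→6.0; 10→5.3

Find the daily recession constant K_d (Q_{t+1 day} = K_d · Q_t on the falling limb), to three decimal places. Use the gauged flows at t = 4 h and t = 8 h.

Between t = 4 h and t = 8 h the flow falls from 20.6 to 7.0 m³/s over 4×1 h = 4 h.
Per-interval ratio K = (7.0/20.6)^(1/4) = 0.7635; K_d = K^(24/1) = 0.002.

K_d ≈ 0.002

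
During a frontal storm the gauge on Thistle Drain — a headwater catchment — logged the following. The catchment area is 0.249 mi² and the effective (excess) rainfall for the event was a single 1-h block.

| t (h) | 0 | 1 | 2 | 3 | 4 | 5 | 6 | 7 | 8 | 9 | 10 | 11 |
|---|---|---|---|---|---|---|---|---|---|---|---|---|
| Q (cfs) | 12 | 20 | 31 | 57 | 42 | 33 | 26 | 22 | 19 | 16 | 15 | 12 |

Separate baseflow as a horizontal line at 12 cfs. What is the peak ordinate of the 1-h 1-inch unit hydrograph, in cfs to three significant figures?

Direct runoff: 0.0, 8.0, 19.0, 45.0, 30.0, 21.0, 14.0, 10.0, 7.0, 4.0, 3.0, 0.0 cfs; ΣQ_DR = 161.0 cfs, peak = 45.0 cfs.
Runoff depth d = ΣQ_DR·Δt / A = 161.0 × 3600 / (0.249 mi²) = 1.002 in.
The 1-inch UH is the DRH scaled by (1 in)/d, so U_p = 45.0 × 1/1.002 = 44.9 cfs.

U_p ≈ 44.9 cfs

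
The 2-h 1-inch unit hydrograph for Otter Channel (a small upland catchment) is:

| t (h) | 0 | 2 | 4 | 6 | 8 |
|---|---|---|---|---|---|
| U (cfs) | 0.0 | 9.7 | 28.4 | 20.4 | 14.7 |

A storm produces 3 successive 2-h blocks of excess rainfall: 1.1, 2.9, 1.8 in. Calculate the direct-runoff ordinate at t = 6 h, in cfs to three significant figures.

By discrete convolution, Q_j = Σ (P_i / 1 in) · U_{j−i}.
At t = 6 h (j=3): Q = (1.1/1)·20.4 + (2.9/1)·28.4 + (1.8/1)·9.7 = 122 cfs.

Q ≈ 122 cfs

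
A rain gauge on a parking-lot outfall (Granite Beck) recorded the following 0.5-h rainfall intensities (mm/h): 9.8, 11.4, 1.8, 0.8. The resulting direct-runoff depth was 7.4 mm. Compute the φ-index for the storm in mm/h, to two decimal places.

φ ≈ 3.20 mm/h

Only the 2 blocks with intensity above φ contribute runoff: 9.8, 11.4 mm/h.
Σ(I−φ)·Δt = d  ⇒  (9.8+11.4 − 2φ)·0.5 = 7.4
φ = (21.20 − 7.4/0.5) / 2 = 3.20 mm/h.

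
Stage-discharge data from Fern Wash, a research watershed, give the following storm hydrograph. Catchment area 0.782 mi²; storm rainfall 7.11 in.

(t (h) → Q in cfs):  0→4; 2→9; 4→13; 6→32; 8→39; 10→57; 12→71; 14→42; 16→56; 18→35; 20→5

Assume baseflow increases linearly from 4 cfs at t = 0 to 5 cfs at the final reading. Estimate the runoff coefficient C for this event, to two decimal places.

ΣQ_DR = 313.5 cfs; V = ΣQ_DR·Δt = 2.257 × 10^6 ft³.
Runoff depth d = V / A = 1.242 in.
C = d / P = 1.242 / 7.11 = 0.17.

C ≈ 0.17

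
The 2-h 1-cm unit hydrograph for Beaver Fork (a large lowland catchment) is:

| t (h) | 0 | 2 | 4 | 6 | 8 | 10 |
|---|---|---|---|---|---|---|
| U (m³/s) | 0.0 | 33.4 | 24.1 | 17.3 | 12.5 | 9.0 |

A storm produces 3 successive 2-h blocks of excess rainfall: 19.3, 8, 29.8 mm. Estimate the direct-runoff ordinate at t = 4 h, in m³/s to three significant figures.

Q ≈ 73.2 m³/s

By discrete convolution, Q_j = Σ (P_i / 10 mm) · U_{j−i}.
At t = 4 h (j=2): Q = (19.3/10)·24.1 + (8/10)·33.4 + (29.8/10)·0.0 = 73.2 m³/s.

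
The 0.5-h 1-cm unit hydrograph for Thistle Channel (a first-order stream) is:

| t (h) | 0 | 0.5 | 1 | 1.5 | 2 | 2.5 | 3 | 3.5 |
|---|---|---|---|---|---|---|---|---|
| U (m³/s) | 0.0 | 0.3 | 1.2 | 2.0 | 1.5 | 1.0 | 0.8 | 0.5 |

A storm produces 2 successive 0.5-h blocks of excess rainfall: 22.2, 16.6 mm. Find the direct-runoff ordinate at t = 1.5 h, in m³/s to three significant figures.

Q ≈ 6.43 m³/s

By discrete convolution, Q_j = Σ (P_i / 10 mm) · U_{j−i}.
At t = 1.5 h (j=3): Q = (22.2/10)·2.0 + (16.6/10)·1.2 = 6.43 m³/s.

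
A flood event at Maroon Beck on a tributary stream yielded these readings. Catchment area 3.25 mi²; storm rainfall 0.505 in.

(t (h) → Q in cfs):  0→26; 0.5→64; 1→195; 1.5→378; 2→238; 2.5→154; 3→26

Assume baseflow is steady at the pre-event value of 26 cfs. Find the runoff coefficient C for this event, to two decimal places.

C ≈ 0.42

ΣQ_DR = 899.0 cfs; V = ΣQ_DR·Δt = 1.618 × 10^6 ft³.
Runoff depth d = V / A = 0.2143 in.
C = d / P = 0.2143 / 0.505 = 0.42.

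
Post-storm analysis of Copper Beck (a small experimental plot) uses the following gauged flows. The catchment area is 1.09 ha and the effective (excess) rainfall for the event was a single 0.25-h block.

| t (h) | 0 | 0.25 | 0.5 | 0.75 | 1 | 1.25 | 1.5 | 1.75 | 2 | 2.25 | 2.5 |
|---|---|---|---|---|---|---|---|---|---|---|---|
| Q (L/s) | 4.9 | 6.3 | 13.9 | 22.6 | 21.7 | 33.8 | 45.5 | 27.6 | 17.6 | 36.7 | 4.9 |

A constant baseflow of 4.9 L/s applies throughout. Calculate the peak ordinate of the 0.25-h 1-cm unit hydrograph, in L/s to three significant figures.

Direct runoff: 0.0, 1.4, 9.0, 17.7, 16.8, 28.9, 40.6, 22.7, 12.7, 31.8, 0.0 L/s; ΣQ_DR = 181.6 L/s, peak = 40.6 L/s.
Runoff depth d = ΣQ_DR·Δt / A = 181.6 × 900 / (1.09 ha) = 14.99 mm.
The 1-cm UH is the DRH scaled by (10 mm)/d, so U_p = 40.6 × 10/14.99 = 27.1 L/s.

U_p ≈ 27.1 L/s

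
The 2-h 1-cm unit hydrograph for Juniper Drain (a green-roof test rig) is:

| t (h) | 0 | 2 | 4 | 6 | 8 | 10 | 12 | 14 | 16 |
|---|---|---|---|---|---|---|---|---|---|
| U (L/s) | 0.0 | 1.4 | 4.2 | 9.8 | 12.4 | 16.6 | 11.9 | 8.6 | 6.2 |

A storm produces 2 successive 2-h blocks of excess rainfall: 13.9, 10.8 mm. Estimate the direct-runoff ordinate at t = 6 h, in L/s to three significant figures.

Q ≈ 18.2 L/s

By discrete convolution, Q_j = Σ (P_i / 10 mm) · U_{j−i}.
At t = 6 h (j=3): Q = (13.9/10)·9.8 + (10.8/10)·4.2 = 18.2 L/s.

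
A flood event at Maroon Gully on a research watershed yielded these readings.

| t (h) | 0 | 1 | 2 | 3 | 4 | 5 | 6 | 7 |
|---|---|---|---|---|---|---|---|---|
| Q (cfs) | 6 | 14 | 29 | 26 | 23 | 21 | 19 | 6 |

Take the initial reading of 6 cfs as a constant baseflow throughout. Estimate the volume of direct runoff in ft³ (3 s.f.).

Direct-runoff ordinates (Q − Q_b): 0.0, 8.0, 23.0, 20.0, 17.0, 15.0, 13.0, 0.0 cfs.
ΣQ_DR = 96.00 cfs.
With Δt = 1 h = 3600 s, V = ΣQ_DR · Δt = 96.00 × 3600 = 3.46 × 10^5 ft³.

V ≈ 3.46 × 10^5 ft³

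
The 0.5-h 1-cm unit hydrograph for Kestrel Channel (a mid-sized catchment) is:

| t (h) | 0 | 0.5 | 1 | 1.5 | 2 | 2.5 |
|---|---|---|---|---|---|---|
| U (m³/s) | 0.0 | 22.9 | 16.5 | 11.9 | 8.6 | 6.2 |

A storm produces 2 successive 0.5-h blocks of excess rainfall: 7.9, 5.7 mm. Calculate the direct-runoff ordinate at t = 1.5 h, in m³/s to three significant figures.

Q ≈ 18.8 m³/s

By discrete convolution, Q_j = Σ (P_i / 10 mm) · U_{j−i}.
At t = 1.5 h (j=3): Q = (7.9/10)·11.9 + (5.7/10)·16.5 = 18.8 m³/s.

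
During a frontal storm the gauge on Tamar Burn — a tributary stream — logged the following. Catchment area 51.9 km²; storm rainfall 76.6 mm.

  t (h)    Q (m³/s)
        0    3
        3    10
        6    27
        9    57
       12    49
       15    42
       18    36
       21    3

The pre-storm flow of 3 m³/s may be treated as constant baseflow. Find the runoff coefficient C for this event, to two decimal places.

ΣQ_DR = 203.0 m³/s; V = ΣQ_DR·Δt = 2.192 × 10^6 m³.
Runoff depth d = V / A = 42.24 mm.
C = d / P = 42.24 / 76.6 = 0.55.

C ≈ 0.55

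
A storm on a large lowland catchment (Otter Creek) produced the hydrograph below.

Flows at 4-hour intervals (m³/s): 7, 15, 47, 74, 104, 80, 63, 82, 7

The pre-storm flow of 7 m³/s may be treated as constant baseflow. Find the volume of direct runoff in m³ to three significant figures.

V ≈ 5.99 × 10^6 m³

Direct-runoff ordinates (Q − Q_b): 0.0, 8.0, 40.0, 67.0, 97.0, 73.0, 56.0, 75.0, 0.0 m³/s.
ΣQ_DR = 416.0 m³/s.
With Δt = 4 h = 14400 s, V = ΣQ_DR · Δt = 416.0 × 14400 = 5.99 × 10^6 m³.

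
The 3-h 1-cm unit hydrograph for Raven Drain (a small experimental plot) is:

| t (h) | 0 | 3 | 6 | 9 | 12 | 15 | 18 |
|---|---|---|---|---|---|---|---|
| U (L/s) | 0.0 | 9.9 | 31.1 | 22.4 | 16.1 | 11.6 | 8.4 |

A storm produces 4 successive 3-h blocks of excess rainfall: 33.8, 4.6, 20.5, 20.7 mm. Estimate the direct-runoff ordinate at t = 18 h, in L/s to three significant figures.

Q ≈ 113 L/s

By discrete convolution, Q_j = Σ (P_i / 10 mm) · U_{j−i}.
At t = 18 h (j=6): Q = (33.8/10)·8.4 + (4.6/10)·11.6 + (20.5/10)·16.1 + (20.7/10)·22.4 = 113 L/s.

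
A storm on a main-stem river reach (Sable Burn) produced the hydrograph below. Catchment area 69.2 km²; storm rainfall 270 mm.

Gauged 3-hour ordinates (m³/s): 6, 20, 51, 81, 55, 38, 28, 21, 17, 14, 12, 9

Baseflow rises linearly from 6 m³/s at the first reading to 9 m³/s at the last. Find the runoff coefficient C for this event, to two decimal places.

C ≈ 0.15

ΣQ_DR = 262.0 m³/s; V = ΣQ_DR·Δt = 2.830 × 10^6 m³.
Runoff depth d = V / A = 40.89 mm.
C = d / P = 40.89 / 270 = 0.15.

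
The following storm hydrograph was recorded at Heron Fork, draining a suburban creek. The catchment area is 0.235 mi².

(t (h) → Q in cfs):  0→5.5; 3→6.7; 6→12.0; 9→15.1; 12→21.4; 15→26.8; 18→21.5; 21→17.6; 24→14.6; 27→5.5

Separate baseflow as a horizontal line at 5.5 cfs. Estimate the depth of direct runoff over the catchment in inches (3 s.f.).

d ≈ 1.81 in

Direct runoff: 0.0, 1.2, 6.5, 9.6, 15.9, 21.3, 16.0, 12.1, 9.1, 0.0 cfs; ΣQ_DR = 91.70 cfs.
V = ΣQ_DR · Δt = 91.70 × 10800 s = 9.904 × 10^5 ft³.
Over A = 0.235 mi², depth = V / A = 1.81 in.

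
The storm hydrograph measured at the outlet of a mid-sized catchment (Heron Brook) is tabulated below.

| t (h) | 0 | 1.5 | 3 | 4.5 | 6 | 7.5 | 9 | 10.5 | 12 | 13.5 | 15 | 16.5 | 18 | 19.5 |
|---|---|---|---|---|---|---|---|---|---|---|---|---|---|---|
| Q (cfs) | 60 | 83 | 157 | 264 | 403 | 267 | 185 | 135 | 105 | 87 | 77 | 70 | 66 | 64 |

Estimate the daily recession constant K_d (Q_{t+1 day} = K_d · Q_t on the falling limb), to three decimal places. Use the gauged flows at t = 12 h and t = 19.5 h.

Between t = 12 h and t = 19.5 h the flow falls from 105 to 64 cfs over 5×1.5 h = 7.5 h.
Per-interval ratio K = (64/105)^(1/5) = 0.9057; K_d = K^(24/1.5) = 0.205.

K_d ≈ 0.205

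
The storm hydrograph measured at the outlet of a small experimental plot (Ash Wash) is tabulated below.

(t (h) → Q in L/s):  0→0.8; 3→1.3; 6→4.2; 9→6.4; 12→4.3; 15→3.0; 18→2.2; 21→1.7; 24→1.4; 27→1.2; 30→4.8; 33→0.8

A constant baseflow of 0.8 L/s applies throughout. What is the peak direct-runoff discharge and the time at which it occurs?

Subtracting baseflow gives direct-runoff ordinates: 0.0, 0.5, 3.4, 5.6, 3.5, 2.2, 1.4, 0.9, 0.6, 0.4, 4.0, 0.0 L/s.
The maximum is 5.6 L/s, occurring at the reading for t = 9 h.

Q_p = 5.6 L/s at t = 9 h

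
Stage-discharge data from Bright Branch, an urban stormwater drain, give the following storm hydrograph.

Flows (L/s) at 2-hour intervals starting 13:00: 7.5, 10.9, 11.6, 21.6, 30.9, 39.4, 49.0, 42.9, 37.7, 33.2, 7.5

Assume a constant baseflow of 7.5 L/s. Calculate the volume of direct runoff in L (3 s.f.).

Direct-runoff ordinates (Q − Q_b): 0.0, 3.4, 4.1, 14.1, 23.4, 31.9, 41.5, 35.4, 30.2, 25.7, 0.0 L/s.
ΣQ_DR = 209.7 L/s.
With Δt = 2 h = 7200 s, V = ΣQ_DR · Δt = 209.7 × 7200 = 1.51 × 10^6 L.

V ≈ 1.51 × 10^6 L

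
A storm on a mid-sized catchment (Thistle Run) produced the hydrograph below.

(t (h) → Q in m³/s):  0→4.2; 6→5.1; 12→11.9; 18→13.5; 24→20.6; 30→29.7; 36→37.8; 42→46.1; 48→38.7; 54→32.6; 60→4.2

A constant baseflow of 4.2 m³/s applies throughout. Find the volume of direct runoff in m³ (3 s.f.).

V ≈ 4.28 × 10^6 m³

Direct-runoff ordinates (Q − Q_b): 0.0, 0.9, 7.7, 9.3, 16.4, 25.5, 33.6, 41.9, 34.5, 28.4, 0.0 m³/s.
ΣQ_DR = 198.2 m³/s.
With Δt = 6 h = 21600 s, V = ΣQ_DR · Δt = 198.2 × 21600 = 4.28 × 10^6 m³.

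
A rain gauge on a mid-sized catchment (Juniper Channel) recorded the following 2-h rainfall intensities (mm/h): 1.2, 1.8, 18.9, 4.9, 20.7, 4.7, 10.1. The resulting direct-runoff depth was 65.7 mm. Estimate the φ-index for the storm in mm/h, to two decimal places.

Only the 3 blocks with intensity above φ contribute runoff: 18.9, 20.7, 10.1 mm/h.
Σ(I−φ)·Δt = d  ⇒  (18.9+20.7+10.1 − 3φ)·2 = 65.7
φ = (49.70 − 65.7/2) / 3 = 5.62 mm/h.

φ ≈ 5.62 mm/h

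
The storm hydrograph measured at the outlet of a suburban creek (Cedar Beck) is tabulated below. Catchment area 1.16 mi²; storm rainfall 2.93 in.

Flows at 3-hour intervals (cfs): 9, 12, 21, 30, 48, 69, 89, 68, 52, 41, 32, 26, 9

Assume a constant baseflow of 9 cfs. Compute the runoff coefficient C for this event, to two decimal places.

C ≈ 0.53

ΣQ_DR = 389.0 cfs; V = ΣQ_DR·Δt = 4.201 × 10^6 ft³.
Runoff depth d = V / A = 1.559 in.
C = d / P = 1.559 / 2.93 = 0.53.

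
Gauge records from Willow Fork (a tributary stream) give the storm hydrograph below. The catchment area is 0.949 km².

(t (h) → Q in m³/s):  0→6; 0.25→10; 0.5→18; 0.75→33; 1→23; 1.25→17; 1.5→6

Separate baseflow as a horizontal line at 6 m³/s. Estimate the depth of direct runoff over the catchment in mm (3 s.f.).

Direct runoff: 0.0, 4.0, 12.0, 27.0, 17.0, 11.0, 0.0 m³/s; ΣQ_DR = 71.00 m³/s.
V = ΣQ_DR · Δt = 71.00 × 900 s = 63900 m³.
Over A = 0.949 km², depth = V / A = 67.3 mm.

d ≈ 67.3 mm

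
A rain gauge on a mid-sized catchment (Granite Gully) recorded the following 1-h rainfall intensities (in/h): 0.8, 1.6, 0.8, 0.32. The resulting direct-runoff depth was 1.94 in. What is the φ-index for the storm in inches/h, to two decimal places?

φ ≈ 0.42 in/h

Only the 3 blocks with intensity above φ contribute runoff: 0.8, 1.6, 0.8 in/h.
Σ(I−φ)·Δt = d  ⇒  (0.8+1.6+0.8 − 3φ)·1 = 1.94
φ = (3.200 − 1.94/1) / 3 = 0.42 in/h.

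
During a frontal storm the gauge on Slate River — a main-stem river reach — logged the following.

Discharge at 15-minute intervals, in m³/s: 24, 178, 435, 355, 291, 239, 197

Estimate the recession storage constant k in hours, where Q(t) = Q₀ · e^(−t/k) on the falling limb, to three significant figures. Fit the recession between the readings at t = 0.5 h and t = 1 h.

On the falling limb, Q drops from 435 to 291 m³/s between t = 0.5 h and t = 1 h (Δt = 0.5 h).
k = −Δt / ln(Q₂/Q₁) = −0.5 / ln(291/435) = 1.24 h.

k ≈ 1.24 h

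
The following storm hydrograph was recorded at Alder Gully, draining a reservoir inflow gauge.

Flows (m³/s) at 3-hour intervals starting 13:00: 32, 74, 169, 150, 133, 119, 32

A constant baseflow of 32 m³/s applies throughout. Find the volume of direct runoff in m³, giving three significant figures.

Direct-runoff ordinates (Q − Q_b): 0.0, 42.0, 137.0, 118.0, 101.0, 87.0, 0.0 m³/s.
ΣQ_DR = 485.0 m³/s.
With Δt = 3 h = 10800 s, V = ΣQ_DR · Δt = 485.0 × 10800 = 5.24 × 10^6 m³.

V ≈ 5.24 × 10^6 m³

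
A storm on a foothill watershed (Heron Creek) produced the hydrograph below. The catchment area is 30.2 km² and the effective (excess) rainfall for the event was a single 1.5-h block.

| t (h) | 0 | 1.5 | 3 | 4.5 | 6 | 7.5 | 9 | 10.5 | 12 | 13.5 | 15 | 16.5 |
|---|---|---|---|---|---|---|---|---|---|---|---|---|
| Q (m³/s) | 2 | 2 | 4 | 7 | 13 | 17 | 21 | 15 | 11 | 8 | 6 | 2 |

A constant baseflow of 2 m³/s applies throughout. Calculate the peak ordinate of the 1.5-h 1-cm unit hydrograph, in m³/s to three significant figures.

Direct runoff: 0.0, 0.0, 2.0, 5.0, 11.0, 15.0, 19.0, 13.0, 9.0, 6.0, 4.0, 0.0 m³/s; ΣQ_DR = 84.00 m³/s, peak = 19.0 m³/s.
Runoff depth d = ΣQ_DR·Δt / A = 84.00 × 5400 / (30.2 km²) = 15.02 mm.
The 1-cm UH is the DRH scaled by (10 mm)/d, so U_p = 19.0 × 10/15.02 = 12.6 m³/s.

U_p ≈ 12.6 m³/s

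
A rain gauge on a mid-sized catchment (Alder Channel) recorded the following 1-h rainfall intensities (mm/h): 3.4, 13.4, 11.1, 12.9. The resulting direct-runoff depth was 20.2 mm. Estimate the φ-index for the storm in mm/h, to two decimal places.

φ ≈ 5.73 mm/h

Only the 3 blocks with intensity above φ contribute runoff: 13.4, 11.1, 12.9 mm/h.
Σ(I−φ)·Δt = d  ⇒  (13.4+11.1+12.9 − 3φ)·1 = 20.2
φ = (37.40 − 20.2/1) / 3 = 5.73 mm/h.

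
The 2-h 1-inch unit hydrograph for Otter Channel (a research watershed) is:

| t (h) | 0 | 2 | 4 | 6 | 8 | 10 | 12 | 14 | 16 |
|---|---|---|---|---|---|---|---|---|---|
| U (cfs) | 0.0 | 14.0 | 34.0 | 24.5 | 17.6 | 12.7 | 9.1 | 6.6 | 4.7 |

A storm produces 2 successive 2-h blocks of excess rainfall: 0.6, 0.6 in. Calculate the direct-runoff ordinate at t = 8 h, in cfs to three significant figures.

By discrete convolution, Q_j = Σ (P_i / 1 in) · U_{j−i}.
At t = 8 h (j=4): Q = (0.6/1)·17.6 + (0.6/1)·24.5 = 25.3 cfs.

Q ≈ 25.3 cfs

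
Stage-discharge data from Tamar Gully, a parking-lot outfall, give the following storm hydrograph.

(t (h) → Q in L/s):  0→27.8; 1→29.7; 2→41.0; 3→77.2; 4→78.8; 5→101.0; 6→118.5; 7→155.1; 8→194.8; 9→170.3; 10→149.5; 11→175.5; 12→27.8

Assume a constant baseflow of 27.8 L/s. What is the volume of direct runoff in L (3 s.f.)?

V ≈ 3.55 × 10^6 L

Direct-runoff ordinates (Q − Q_b): 0.0, 1.9, 13.2, 49.4, 51.0, 73.2, 90.7, 127.3, 167.0, 142.5, 121.7, 147.7, 0.0 L/s.
ΣQ_DR = 985.6 L/s.
With Δt = 1 h = 3600 s, V = ΣQ_DR · Δt = 985.6 × 3600 = 3.55 × 10^6 L.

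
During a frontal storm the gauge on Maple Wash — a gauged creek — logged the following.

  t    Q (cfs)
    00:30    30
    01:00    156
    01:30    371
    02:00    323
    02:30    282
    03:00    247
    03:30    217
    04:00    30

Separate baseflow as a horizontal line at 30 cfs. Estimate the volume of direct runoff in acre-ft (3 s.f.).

V ≈ 58.5 acre-ft

Direct-runoff ordinates (Q − Q_b): 0.0, 126.0, 341.0, 293.0, 252.0, 217.0, 187.0, 0.0 cfs.
ΣQ_DR = 1416 cfs.
With Δt = 0.5 h = 1800 s, V = ΣQ_DR · Δt = 1416 × 1800 = 2.55 × 10^6 ft³ = 58.5 acre-ft.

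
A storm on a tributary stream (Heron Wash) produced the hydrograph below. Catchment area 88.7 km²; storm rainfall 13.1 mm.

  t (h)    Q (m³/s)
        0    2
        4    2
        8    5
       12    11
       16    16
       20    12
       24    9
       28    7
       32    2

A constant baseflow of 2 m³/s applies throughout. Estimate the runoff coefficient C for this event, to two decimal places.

ΣQ_DR = 48.00 m³/s; V = ΣQ_DR·Δt = 6.912 × 10^5 m³.
Runoff depth d = V / A = 7.793 mm.
C = d / P = 7.793 / 13.1 = 0.59.

C ≈ 0.59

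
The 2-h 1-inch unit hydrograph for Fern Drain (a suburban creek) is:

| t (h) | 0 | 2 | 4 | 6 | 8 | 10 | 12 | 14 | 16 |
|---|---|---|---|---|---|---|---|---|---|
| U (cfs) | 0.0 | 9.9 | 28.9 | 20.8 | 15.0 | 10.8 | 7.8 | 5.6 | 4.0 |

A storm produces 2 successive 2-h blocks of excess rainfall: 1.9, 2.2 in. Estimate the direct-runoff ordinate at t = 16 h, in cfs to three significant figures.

Q ≈ 19.9 cfs

By discrete convolution, Q_j = Σ (P_i / 1 in) · U_{j−i}.
At t = 16 h (j=8): Q = (1.9/1)·4.0 + (2.2/1)·5.6 = 19.9 cfs.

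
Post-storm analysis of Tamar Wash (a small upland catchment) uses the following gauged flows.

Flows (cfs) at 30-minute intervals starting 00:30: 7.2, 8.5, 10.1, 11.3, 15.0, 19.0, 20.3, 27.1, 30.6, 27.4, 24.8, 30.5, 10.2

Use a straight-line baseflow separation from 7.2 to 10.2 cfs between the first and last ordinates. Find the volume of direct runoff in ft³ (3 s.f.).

Direct-runoff ordinates (Q − Q_b): 0.00, 1.05, 2.40, 3.35, 6.80, 10.55, 11.60, 18.15, 21.40, 17.95, 15.10, 20.55, 0.00 cfs.
ΣQ_DR = 128.9 cfs.
With Δt = 0.5 h = 1800 s, V = ΣQ_DR · Δt = 128.9 × 1800 = 2.32 × 10^5 ft³.

V ≈ 2.32 × 10^5 ft³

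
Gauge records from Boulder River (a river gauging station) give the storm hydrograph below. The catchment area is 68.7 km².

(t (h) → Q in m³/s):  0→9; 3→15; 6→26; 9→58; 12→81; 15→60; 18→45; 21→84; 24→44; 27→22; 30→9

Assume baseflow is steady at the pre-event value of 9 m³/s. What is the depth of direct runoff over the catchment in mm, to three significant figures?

Direct runoff: 0.0, 6.0, 17.0, 49.0, 72.0, 51.0, 36.0, 75.0, 35.0, 13.0, 0.0 m³/s; ΣQ_DR = 354.0 m³/s.
V = ΣQ_DR · Δt = 354.0 × 10800 s = 3.823 × 10^6 m³.
Over A = 68.7 km², depth = V / A = 55.7 mm.

d ≈ 55.7 mm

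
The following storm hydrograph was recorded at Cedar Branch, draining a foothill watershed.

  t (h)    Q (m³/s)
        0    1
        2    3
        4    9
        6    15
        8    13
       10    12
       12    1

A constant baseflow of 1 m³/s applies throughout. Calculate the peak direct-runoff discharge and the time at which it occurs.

Q_p = 14.0 m³/s at t = 6 h

Subtracting baseflow gives direct-runoff ordinates: 0.0, 2.0, 8.0, 14.0, 12.0, 11.0, 0.0 m³/s.
The maximum is 14.0 m³/s, occurring at the reading for t = 6 h.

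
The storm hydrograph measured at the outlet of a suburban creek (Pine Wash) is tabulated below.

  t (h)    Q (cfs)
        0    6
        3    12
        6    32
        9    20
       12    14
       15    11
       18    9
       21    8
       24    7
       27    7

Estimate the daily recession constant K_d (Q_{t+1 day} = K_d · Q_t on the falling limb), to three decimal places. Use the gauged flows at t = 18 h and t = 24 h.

K_d ≈ 0.366

Between t = 18 h and t = 24 h the flow falls from 9 to 7 cfs over 2×3 h = 6 h.
Per-interval ratio K = (7/9)^(1/2) = 0.8819; K_d = K^(24/3) = 0.366.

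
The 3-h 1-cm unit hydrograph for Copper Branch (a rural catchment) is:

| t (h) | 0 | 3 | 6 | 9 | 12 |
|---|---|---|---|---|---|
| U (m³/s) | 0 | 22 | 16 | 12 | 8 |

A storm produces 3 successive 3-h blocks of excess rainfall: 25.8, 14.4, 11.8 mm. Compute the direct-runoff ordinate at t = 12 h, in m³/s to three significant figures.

By discrete convolution, Q_j = Σ (P_i / 10 mm) · U_{j−i}.
At t = 12 h (j=4): Q = (25.8/10)·8 + (14.4/10)·12 + (11.8/10)·16 = 56.8 m³/s.

Q ≈ 56.8 m³/s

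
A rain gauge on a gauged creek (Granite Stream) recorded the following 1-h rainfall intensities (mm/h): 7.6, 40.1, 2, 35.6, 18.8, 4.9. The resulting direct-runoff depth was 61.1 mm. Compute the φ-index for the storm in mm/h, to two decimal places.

φ ≈ 11.13 mm/h

Only the 3 blocks with intensity above φ contribute runoff: 40.1, 35.6, 18.8 mm/h.
Σ(I−φ)·Δt = d  ⇒  (40.1+35.6+18.8 − 3φ)·1 = 61.1
φ = (94.50 − 61.1/1) / 3 = 11.13 mm/h.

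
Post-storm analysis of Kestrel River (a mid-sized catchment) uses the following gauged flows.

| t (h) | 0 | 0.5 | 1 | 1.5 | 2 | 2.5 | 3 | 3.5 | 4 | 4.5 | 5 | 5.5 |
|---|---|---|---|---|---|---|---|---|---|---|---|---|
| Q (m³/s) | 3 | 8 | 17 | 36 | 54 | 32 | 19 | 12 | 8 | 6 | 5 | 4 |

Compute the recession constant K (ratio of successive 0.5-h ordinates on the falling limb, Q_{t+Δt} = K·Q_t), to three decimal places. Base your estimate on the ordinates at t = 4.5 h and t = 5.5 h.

K ≈ 0.816

Using the recession-limb readings at t = 4.5 h and t = 5.5 h: Q falls from 6 to 4 m³/s over 2 intervals.
K = (Q₂/Q₁)^(1/2) = (4/6)^(1/2) = 0.816.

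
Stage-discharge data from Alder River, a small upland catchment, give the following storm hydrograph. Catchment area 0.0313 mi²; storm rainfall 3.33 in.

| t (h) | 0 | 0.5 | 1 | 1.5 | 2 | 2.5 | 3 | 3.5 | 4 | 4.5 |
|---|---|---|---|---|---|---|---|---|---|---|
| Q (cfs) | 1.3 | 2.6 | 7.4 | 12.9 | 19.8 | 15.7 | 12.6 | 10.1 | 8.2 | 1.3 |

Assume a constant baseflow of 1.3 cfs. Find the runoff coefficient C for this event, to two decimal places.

ΣQ_DR = 78.90 cfs; V = ΣQ_DR·Δt = 1.420 × 10^5 ft³.
Runoff depth d = V / A = 1.953 in.
C = d / P = 1.953 / 3.33 = 0.59.

C ≈ 0.59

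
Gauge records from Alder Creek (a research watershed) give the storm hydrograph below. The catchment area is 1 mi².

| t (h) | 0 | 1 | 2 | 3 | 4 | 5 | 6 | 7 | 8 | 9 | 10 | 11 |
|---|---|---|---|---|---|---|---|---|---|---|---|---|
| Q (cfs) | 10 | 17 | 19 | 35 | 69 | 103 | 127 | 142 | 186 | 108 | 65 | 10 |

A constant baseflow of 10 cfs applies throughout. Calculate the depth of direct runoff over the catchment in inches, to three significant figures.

Direct runoff: 0.0, 7.0, 9.0, 25.0, 59.0, 93.0, 117.0, 132.0, 176.0, 98.0, 55.0, 0.0 cfs; ΣQ_DR = 771.0 cfs.
V = ΣQ_DR · Δt = 771.0 × 3600 s = 2.776 × 10^6 ft³.
Over A = 1 mi², depth = V / A = 1.19 in.

d ≈ 1.19 in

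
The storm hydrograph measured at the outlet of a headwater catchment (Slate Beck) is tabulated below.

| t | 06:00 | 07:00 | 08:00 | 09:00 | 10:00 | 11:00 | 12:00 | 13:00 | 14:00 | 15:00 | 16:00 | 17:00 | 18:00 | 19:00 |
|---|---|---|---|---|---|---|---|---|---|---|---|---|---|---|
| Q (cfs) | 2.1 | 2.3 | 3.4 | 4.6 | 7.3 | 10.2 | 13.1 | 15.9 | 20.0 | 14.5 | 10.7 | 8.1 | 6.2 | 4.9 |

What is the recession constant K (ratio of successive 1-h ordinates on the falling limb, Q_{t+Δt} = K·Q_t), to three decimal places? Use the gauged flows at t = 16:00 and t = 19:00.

Using the recession-limb readings at t = 16:00 and t = 19:00: Q falls from 10.7 to 4.9 cfs over 3 intervals.
K = (Q₂/Q₁)^(1/3) = (4.9/10.7)^(1/3) = 0.771.

K ≈ 0.771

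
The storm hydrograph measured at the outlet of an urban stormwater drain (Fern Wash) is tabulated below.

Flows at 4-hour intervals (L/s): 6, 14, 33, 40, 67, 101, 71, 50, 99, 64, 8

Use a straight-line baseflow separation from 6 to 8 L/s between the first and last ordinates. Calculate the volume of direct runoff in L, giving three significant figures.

Direct-runoff ordinates (Q − Q_b): 0.00, 7.80, 26.60, 33.40, 60.20, 94.00, 63.80, 42.60, 91.40, 56.20, 0.00 L/s.
ΣQ_DR = 476.0 L/s.
With Δt = 4 h = 14400 s, V = ΣQ_DR · Δt = 476.0 × 14400 = 6.85 × 10^6 L.

V ≈ 6.85 × 10^6 L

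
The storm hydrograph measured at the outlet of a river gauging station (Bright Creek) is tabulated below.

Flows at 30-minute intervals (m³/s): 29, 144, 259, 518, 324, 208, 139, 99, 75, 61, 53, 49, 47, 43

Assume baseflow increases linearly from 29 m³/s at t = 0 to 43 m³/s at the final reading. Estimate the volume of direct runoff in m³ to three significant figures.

Direct-runoff ordinates (Q − Q_b): 0.00, 113.92, 227.85, 485.77, 290.69, 173.62, 103.54, 62.46, 37.38, 22.31, 13.23, 8.15, 5.08, 0.00 m³/s.
ΣQ_DR = 1544 m³/s.
With Δt = 0.5 h = 1800 s, V = ΣQ_DR · Δt = 1544 × 1800 = 2.78 × 10^6 m³.

V ≈ 2.78 × 10^6 m³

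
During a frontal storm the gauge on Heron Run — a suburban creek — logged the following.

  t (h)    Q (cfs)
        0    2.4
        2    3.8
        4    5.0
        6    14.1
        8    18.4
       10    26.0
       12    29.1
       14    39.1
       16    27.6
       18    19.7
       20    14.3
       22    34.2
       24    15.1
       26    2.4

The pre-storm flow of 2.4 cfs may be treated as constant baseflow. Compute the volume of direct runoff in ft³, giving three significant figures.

V ≈ 1.57 × 10^6 ft³

Direct-runoff ordinates (Q − Q_b): 0.0, 1.4, 2.6, 11.7, 16.0, 23.6, 26.7, 36.7, 25.2, 17.3, 11.9, 31.8, 12.7, 0.0 cfs.
ΣQ_DR = 217.6 cfs.
With Δt = 2 h = 7200 s, V = ΣQ_DR · Δt = 217.6 × 7200 = 1.57 × 10^6 ft³.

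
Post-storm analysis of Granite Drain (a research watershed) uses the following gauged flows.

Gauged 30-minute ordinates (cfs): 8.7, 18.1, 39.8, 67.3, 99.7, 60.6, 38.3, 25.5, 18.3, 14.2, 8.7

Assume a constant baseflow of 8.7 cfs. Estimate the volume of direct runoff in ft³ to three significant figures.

V ≈ 5.46 × 10^5 ft³

Direct-runoff ordinates (Q − Q_b): 0.0, 9.4, 31.1, 58.6, 91.0, 51.9, 29.6, 16.8, 9.6, 5.5, 0.0 cfs.
ΣQ_DR = 303.5 cfs.
With Δt = 0.5 h = 1800 s, V = ΣQ_DR · Δt = 303.5 × 1800 = 5.46 × 10^5 ft³.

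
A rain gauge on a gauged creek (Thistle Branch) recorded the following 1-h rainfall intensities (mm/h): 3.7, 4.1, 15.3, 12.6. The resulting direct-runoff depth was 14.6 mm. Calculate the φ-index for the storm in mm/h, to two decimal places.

φ ≈ 6.65 mm/h

Only the 2 blocks with intensity above φ contribute runoff: 15.3, 12.6 mm/h.
Σ(I−φ)·Δt = d  ⇒  (15.3+12.6 − 2φ)·1 = 14.6
φ = (27.90 − 14.6/1) / 2 = 6.65 mm/h.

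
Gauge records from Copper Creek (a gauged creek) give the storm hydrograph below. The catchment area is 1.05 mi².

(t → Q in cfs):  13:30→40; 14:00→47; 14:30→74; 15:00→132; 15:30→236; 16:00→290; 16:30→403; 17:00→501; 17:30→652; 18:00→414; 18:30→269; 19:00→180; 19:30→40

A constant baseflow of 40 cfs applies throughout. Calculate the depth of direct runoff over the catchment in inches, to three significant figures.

Direct runoff: 0.0, 7.0, 34.0, 92.0, 196.0, 250.0, 363.0, 461.0, 612.0, 374.0, 229.0, 140.0, 0.0 cfs; ΣQ_DR = 2758 cfs.
V = ΣQ_DR · Δt = 2758 × 1800 s = 4.964 × 10^6 ft³.
Over A = 1.05 mi², depth = V / A = 2.04 in.

d ≈ 2.04 in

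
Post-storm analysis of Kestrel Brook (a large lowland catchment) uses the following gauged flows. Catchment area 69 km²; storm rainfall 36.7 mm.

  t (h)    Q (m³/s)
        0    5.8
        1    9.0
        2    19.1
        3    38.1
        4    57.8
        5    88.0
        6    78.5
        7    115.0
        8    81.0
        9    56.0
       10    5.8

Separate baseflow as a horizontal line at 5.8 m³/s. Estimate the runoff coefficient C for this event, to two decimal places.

C ≈ 0.70

ΣQ_DR = 490.3 m³/s; V = ΣQ_DR·Δt = 1.765 × 10^6 m³.
Runoff depth d = V / A = 25.58 mm.
C = d / P = 25.58 / 36.7 = 0.70.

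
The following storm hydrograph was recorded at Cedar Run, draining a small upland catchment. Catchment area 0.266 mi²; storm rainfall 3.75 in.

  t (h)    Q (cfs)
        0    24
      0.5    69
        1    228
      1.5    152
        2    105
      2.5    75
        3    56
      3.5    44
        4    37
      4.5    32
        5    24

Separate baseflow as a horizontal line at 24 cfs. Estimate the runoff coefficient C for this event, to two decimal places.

C ≈ 0.45

ΣQ_DR = 582.0 cfs; V = ΣQ_DR·Δt = 1.048 × 10^6 ft³.
Runoff depth d = V / A = 1.695 in.
C = d / P = 1.695 / 3.75 = 0.45.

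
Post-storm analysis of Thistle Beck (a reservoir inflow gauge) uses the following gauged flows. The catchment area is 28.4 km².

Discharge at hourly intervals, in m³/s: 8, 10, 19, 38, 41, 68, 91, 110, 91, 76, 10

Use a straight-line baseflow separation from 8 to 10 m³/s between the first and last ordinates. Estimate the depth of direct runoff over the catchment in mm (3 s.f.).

Direct runoff: 0.00, 1.80, 10.60, 29.40, 32.20, 59.00, 81.80, 100.60, 81.40, 66.20, 0.00 m³/s; ΣQ_DR = 463.0 m³/s.
V = ΣQ_DR · Δt = 463.0 × 3600 s = 1.667 × 10^6 m³.
Over A = 28.4 km², depth = V / A = 58.7 mm.

d ≈ 58.7 mm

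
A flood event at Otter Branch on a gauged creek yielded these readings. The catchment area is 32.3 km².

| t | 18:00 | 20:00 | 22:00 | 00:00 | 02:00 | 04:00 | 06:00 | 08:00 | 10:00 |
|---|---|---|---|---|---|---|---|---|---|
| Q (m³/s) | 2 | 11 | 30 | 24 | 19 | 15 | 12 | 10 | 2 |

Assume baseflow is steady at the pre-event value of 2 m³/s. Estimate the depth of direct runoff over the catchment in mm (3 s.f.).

Direct runoff: 0.0, 9.0, 28.0, 22.0, 17.0, 13.0, 10.0, 8.0, 0.0 m³/s; ΣQ_DR = 107.0 m³/s.
V = ΣQ_DR · Δt = 107.0 × 7200 s = 7.704 × 10^5 m³.
Over A = 32.3 km², depth = V / A = 23.9 mm.

d ≈ 23.9 mm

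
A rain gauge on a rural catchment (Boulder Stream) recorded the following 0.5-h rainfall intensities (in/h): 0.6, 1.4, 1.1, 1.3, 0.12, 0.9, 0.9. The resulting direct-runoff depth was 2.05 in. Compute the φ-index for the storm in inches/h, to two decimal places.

φ ≈ 0.35 in/h

Only the 6 blocks with intensity above φ contribute runoff: 0.6, 1.4, 1.1, 1.3, 0.9, 0.9 in/h.
Σ(I−φ)·Δt = d  ⇒  (0.6+1.4+1.1+1.3+0.9+0.9 − 6φ)·0.5 = 2.05
φ = (6.200 − 2.05/0.5) / 6 = 0.35 in/h.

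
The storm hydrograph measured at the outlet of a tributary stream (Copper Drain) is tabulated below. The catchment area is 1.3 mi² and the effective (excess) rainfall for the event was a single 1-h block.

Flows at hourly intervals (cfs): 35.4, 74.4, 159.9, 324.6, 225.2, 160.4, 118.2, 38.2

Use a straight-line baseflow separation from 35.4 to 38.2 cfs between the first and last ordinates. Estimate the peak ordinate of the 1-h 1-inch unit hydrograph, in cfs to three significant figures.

U_p ≈ 287 cfs

Direct runoff: 0.00, 38.60, 123.70, 288.00, 188.20, 123.00, 80.40, 0.00 cfs; ΣQ_DR = 841.9 cfs, peak = 288.00 cfs.
Runoff depth d = ΣQ_DR·Δt / A = 841.9 × 3600 / (1.3 mi²) = 1.004 in.
The 1-inch UH is the DRH scaled by (1 in)/d, so U_p = 288.00 × 1/1.004 = 287 cfs.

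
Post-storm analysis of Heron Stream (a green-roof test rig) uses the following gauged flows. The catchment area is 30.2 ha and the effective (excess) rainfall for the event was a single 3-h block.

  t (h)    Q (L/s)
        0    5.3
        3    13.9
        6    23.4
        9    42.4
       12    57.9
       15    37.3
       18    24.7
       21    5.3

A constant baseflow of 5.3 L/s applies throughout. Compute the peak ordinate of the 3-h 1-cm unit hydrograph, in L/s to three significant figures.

U_p ≈ 87.7 L/s

Direct runoff: 0.0, 8.6, 18.1, 37.1, 52.6, 32.0, 19.4, 0.0 L/s; ΣQ_DR = 167.8 L/s, peak = 52.6 L/s.
Runoff depth d = ΣQ_DR·Δt / A = 167.8 × 10800 / (30.2 ha) = 6.001 mm.
The 1-cm UH is the DRH scaled by (10 mm)/d, so U_p = 52.6 × 10/6.001 = 87.7 L/s.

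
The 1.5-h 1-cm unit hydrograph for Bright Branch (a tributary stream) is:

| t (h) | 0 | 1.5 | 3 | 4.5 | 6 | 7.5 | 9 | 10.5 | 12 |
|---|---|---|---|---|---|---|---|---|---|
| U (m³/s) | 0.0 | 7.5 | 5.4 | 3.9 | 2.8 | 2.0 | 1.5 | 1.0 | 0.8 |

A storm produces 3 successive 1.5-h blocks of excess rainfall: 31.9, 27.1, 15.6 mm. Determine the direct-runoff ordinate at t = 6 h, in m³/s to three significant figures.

By discrete convolution, Q_j = Σ (P_i / 10 mm) · U_{j−i}.
At t = 6 h (j=4): Q = (31.9/10)·2.8 + (27.1/10)·3.9 + (15.6/10)·5.4 = 27.9 m³/s.

Q ≈ 27.9 m³/s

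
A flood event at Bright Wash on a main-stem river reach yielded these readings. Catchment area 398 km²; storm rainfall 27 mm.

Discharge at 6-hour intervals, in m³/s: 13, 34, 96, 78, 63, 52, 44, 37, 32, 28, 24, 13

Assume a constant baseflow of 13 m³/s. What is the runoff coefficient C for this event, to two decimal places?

ΣQ_DR = 358.0 m³/s; V = ΣQ_DR·Δt = 7.733 × 10^6 m³.
Runoff depth d = V / A = 19.43 mm.
C = d / P = 19.43 / 27 = 0.72.

C ≈ 0.72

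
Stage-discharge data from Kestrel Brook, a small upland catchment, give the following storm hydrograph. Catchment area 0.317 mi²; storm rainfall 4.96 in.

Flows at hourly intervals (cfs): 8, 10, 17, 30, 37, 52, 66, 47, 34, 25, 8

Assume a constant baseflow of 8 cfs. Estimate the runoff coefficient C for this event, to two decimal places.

ΣQ_DR = 246.0 cfs; V = ΣQ_DR·Δt = 8.856 × 10^5 ft³.
Runoff depth d = V / A = 1.203 in.
C = d / P = 1.203 / 4.96 = 0.24.

C ≈ 0.24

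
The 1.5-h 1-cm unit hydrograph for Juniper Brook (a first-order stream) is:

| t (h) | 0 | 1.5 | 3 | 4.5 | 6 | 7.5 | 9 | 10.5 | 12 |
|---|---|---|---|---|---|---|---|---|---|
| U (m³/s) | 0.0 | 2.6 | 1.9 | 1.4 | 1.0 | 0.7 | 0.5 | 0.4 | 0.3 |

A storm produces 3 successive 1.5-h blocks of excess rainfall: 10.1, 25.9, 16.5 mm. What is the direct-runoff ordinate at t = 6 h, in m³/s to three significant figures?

By discrete convolution, Q_j = Σ (P_i / 10 mm) · U_{j−i}.
At t = 6 h (j=4): Q = (10.1/10)·1.0 + (25.9/10)·1.4 + (16.5/10)·1.9 = 7.77 m³/s.

Q ≈ 7.77 m³/s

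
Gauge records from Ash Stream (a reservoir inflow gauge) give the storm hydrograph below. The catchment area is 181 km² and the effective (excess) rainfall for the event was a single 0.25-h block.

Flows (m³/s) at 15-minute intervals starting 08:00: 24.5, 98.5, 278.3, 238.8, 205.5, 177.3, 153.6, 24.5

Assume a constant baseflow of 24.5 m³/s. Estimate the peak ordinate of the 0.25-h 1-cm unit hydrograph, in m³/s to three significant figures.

Direct runoff: 0.0, 74.0, 253.8, 214.3, 181.0, 152.8, 129.1, 0.0 m³/s; ΣQ_DR = 1005 m³/s, peak = 253.8 m³/s.
Runoff depth d = ΣQ_DR·Δt / A = 1005 × 900 / (181 km²) = 4.997 mm.
The 1-cm UH is the DRH scaled by (10 mm)/d, so U_p = 253.8 × 10/4.997 = 508 m³/s.

U_p ≈ 508 m³/s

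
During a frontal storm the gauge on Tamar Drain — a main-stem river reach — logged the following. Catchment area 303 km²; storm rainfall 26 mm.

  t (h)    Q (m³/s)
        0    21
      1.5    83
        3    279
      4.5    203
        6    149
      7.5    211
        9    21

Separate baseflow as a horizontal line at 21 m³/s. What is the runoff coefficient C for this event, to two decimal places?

C ≈ 0.56

ΣQ_DR = 820.0 m³/s; V = ΣQ_DR·Δt = 4.428 × 10^6 m³.
Runoff depth d = V / A = 14.61 mm.
C = d / P = 14.61 / 26 = 0.56.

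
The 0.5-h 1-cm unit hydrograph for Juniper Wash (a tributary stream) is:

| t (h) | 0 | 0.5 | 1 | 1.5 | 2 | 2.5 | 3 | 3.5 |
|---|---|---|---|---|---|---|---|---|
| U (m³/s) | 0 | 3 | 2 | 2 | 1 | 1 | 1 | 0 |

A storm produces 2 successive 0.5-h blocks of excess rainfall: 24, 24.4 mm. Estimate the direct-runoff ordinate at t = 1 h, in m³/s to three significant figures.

Q ≈ 12.1 m³/s

By discrete convolution, Q_j = Σ (P_i / 10 mm) · U_{j−i}.
At t = 1 h (j=2): Q = (24/10)·2 + (24.4/10)·3 = 12.1 m³/s.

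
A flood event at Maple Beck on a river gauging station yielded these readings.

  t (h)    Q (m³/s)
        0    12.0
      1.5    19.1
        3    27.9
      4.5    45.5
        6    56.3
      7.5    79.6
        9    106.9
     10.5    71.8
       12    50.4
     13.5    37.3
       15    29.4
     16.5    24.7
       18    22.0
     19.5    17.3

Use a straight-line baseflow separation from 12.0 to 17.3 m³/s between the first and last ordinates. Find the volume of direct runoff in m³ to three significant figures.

Direct-runoff ordinates (Q − Q_b): 0.00, 6.69, 15.08, 32.28, 42.67, 65.56, 92.45, 56.95, 35.14, 21.63, 13.32, 8.22, 5.11, 0.00 m³/s.
ΣQ_DR = 395.1 m³/s.
With Δt = 1.5 h = 5400 s, V = ΣQ_DR · Δt = 395.1 × 5400 = 2.13 × 10^6 m³.

V ≈ 2.13 × 10^6 m³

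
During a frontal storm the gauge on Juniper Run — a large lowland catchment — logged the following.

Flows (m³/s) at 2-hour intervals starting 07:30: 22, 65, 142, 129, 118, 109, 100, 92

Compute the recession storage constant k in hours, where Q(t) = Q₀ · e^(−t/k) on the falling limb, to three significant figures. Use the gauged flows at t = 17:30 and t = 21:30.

On the falling limb, Q drops from 109 to 92 m³/s between t = 17:30 and t = 21:30 (Δt = 4 h).
k = −Δt / ln(Q₂/Q₁) = −4 / ln(92/109) = 23.6 h.

k ≈ 23.6 h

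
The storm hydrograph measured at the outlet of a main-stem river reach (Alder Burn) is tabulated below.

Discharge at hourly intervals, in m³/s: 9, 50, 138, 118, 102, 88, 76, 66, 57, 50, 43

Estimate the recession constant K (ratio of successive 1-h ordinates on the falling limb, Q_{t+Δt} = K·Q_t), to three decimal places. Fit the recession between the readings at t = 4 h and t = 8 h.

K ≈ 0.865

Using the recession-limb readings at t = 4 h and t = 8 h: Q falls from 102 to 57 m³/s over 4 intervals.
K = (Q₂/Q₁)^(1/4) = (57/102)^(1/4) = 0.865.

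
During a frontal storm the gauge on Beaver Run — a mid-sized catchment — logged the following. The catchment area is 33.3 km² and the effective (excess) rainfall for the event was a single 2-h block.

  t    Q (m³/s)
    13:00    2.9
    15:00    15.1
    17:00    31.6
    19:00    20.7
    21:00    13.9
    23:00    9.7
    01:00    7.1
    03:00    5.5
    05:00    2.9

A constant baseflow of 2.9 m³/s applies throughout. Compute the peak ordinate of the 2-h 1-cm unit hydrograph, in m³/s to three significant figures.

U_p ≈ 15.9 m³/s

Direct runoff: 0.0, 12.2, 28.7, 17.8, 11.0, 6.8, 4.2, 2.6, 0.0 m³/s; ΣQ_DR = 83.30 m³/s, peak = 28.7 m³/s.
Runoff depth d = ΣQ_DR·Δt / A = 83.30 × 7200 / (33.3 km²) = 18.01 mm.
The 1-cm UH is the DRH scaled by (10 mm)/d, so U_p = 28.7 × 10/18.01 = 15.9 m³/s.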